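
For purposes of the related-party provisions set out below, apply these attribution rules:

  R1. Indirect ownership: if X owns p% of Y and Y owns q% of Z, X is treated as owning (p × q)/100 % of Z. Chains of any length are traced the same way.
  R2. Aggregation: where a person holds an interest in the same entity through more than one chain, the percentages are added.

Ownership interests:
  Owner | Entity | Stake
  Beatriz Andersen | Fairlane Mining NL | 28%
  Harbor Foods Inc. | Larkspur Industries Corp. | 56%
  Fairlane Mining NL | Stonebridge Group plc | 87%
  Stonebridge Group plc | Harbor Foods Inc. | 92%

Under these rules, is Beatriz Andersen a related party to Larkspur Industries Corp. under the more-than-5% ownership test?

Chain via Fairlane Mining NL → Stonebridge Group plc → Harbor Foods Inc. (R1): 28% × 87% × 92% × 56% = 12.550272% of Larkspur Industries Corp.
12.550272% exceeds the 5% threshold, so Beatriz is a related party to Larkspur Industries Corp.

Yes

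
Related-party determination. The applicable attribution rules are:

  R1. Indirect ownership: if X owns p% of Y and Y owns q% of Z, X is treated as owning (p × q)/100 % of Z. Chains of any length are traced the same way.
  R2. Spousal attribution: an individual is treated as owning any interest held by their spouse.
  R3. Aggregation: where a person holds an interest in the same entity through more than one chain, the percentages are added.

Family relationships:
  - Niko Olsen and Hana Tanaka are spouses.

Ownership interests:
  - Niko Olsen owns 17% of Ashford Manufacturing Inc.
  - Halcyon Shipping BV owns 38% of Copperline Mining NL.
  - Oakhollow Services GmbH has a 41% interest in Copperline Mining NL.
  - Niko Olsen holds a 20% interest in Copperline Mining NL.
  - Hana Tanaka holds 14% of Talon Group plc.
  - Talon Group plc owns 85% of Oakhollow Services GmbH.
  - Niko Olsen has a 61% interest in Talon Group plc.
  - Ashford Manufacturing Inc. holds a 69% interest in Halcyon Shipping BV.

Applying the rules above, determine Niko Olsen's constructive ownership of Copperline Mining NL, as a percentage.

By spousal attribution (R2), Niko Olsen is treated as also owning Hana Tanaka's interest in Talon Group plc, giving 61% + 14% = 75%.
Chain via Talon Group plc → Oakhollow Services GmbH (R1): 75% × 85% × 41% = 26.1375% of Copperline Mining NL.
Chain via Ashford Manufacturing Inc. → Halcyon Shipping BV (R1): 17% × 69% × 38% = 4.4574% of Copperline Mining NL.
Direct interest in Copperline Mining NL: 20%.
Aggregating (R3): 26.1375% + 4.4574% + 20% = 50.5949%.

50.5949%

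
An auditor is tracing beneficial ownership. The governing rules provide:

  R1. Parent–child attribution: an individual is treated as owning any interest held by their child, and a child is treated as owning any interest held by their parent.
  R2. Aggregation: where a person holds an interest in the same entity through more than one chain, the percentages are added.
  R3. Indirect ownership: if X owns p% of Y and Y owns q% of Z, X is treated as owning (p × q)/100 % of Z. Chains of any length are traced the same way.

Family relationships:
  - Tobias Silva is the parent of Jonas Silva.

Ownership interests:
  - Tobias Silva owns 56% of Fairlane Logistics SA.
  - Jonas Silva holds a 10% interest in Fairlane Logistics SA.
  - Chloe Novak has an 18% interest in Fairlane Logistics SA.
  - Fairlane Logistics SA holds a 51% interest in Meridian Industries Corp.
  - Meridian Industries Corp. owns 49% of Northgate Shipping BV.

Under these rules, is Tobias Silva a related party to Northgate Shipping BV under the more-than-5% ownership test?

By parent–child attribution (R1), Tobias Silva is treated as also owning Jonas Silva's interest in Fairlane Logistics SA, giving 56% + 10% = 66%.
Chain via Fairlane Logistics SA → Meridian Industries Corp. (R3): 66% × 51% × 49% = 16.4934% of Northgate Shipping BV.
16.4934% exceeds the 5% threshold, so Tobias is a related party to Northgate Shipping BV.

Yes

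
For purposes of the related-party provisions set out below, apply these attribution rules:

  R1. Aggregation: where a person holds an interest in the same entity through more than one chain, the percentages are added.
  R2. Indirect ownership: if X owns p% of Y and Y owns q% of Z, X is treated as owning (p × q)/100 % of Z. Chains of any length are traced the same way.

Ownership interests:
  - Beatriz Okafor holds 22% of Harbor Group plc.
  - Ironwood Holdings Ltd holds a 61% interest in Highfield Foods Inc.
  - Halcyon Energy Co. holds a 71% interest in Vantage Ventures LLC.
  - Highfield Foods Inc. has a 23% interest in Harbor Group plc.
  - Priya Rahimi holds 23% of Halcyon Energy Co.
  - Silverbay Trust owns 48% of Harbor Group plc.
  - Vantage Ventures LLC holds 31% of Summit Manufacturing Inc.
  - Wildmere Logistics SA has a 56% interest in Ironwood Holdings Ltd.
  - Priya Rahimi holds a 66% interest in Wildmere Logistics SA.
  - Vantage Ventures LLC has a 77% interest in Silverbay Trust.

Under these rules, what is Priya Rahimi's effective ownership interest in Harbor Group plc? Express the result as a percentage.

11.221056%

Chain via Halcyon Energy Co. → Vantage Ventures LLC → Silverbay Trust (R2): 23% × 71% × 77% × 48% = 6.035568% of Harbor Group plc.
Chain via Wildmere Logistics SA → Ironwood Holdings Ltd → Highfield Foods Inc. (R2): 66% × 56% × 61% × 23% = 5.185488% of Harbor Group plc.
Aggregating (R1): 6.035568% + 5.185488% = 11.221056%.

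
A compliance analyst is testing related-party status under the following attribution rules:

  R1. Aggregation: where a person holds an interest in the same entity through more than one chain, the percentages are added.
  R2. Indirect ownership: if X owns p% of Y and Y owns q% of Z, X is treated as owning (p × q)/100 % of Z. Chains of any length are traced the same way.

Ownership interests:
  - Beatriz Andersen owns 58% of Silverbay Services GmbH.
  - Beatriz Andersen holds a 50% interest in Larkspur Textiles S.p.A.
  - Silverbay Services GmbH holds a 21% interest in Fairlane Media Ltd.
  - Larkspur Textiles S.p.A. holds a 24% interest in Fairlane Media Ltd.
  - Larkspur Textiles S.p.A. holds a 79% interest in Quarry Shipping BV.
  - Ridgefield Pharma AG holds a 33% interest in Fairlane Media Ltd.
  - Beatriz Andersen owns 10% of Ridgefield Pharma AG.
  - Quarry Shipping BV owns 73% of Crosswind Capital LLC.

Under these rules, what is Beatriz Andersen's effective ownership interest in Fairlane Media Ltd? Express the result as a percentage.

Chain via Silverbay Services GmbH (R2): 58% × 21% = 12.18% of Fairlane Media Ltd.
Chain via Ridgefield Pharma AG (R2): 10% × 33% = 3.3% of Fairlane Media Ltd.
Chain via Larkspur Textiles S.p.A. (R2): 50% × 24% = 12% of Fairlane Media Ltd.
Aggregating (R1): 12.18% + 3.3% + 12% = 27.48%.

27.48%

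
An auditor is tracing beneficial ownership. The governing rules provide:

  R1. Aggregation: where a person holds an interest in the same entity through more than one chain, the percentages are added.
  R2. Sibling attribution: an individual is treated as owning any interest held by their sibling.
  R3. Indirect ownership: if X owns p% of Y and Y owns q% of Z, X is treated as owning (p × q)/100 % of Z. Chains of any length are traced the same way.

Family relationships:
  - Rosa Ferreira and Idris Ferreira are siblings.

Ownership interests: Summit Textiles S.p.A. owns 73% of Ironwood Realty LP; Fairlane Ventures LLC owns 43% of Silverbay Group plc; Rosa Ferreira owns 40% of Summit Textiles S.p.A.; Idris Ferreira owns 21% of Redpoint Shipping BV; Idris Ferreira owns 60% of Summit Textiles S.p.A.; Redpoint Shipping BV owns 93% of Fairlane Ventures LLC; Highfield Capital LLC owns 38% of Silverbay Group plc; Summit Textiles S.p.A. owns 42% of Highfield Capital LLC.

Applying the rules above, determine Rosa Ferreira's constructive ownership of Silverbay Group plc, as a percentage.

24.3579%

By sibling attribution (R2), Rosa Ferreira is treated as also owning Idris Ferreira's interest in Summit Textiles S.p.A, giving 40% + 60% = 100%.
By sibling attribution (R2), Rosa Ferreira is treated as owning Idris Ferreira's 21% interest in Redpoint Shipping BV.
Chain via Summit Textiles S.p.A. → Highfield Capital LLC (R3): 100% × 42% × 38% = 15.96% of Silverbay Group plc.
Chain via Redpoint Shipping BV → Fairlane Ventures LLC (R3): 21% × 93% × 43% = 8.3979% of Silverbay Group plc.
Aggregating (R1): 15.96% + 8.3979% = 24.3579%.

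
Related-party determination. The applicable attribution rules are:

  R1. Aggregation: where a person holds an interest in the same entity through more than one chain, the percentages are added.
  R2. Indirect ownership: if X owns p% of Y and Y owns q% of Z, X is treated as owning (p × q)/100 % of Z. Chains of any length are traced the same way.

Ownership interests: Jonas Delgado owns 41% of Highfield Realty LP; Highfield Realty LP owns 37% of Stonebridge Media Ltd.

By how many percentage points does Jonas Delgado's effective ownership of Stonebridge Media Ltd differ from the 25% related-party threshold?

9.83

Chain via Highfield Realty LP (R2): 41% × 37% = 15.17% of Stonebridge Media Ltd.
15.17% falls short of the 25% threshold by 9.83 percentage points.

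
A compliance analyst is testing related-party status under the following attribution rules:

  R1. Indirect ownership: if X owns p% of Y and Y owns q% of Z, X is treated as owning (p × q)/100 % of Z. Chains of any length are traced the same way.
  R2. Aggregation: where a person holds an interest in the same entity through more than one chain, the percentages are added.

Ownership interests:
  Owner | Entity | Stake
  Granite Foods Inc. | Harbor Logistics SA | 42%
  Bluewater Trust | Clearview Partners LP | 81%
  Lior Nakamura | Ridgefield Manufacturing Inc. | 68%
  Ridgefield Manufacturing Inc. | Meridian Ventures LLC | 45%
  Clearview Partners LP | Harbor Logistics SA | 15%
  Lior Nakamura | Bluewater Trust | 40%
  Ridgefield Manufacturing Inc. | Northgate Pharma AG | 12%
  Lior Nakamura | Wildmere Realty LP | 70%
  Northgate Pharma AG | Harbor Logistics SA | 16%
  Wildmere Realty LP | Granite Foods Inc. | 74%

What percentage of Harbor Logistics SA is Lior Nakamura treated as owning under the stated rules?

27.9216%

Chain via Bluewater Trust → Clearview Partners LP (R1): 40% × 81% × 15% = 4.86% of Harbor Logistics SA.
Chain via Ridgefield Manufacturing Inc. → Northgate Pharma AG (R1): 68% × 12% × 16% = 1.3056% of Harbor Logistics SA.
Chain via Wildmere Realty LP → Granite Foods Inc. (R1): 70% × 74% × 42% = 21.756% of Harbor Logistics SA.
Aggregating (R2): 4.86% + 1.3056% + 21.756% = 27.9216%.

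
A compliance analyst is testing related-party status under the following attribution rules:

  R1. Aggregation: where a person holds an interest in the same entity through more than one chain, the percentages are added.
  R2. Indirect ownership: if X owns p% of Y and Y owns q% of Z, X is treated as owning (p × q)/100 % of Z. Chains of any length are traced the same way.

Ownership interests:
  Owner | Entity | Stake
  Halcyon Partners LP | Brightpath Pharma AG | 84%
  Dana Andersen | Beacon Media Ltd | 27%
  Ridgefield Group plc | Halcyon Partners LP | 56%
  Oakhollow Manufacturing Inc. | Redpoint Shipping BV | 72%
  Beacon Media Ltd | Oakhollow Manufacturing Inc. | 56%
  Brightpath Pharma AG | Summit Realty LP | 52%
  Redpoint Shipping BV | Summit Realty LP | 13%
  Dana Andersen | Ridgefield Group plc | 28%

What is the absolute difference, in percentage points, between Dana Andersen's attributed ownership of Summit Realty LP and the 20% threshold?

Chain via Beacon Media Ltd → Oakhollow Manufacturing Inc. → Redpoint Shipping BV (R2): 27% × 56% × 72% × 13% = 1.415232% of Summit Realty LP.
Chain via Ridgefield Group plc → Halcyon Partners LP → Brightpath Pharma AG (R2): 28% × 56% × 84% × 52% = 6.849024% of Summit Realty LP.
Aggregating (R1): 1.415232% + 6.849024% = 8.264256%.
8.264256% falls short of the 20% threshold by 11.735744 percentage points.

11.735744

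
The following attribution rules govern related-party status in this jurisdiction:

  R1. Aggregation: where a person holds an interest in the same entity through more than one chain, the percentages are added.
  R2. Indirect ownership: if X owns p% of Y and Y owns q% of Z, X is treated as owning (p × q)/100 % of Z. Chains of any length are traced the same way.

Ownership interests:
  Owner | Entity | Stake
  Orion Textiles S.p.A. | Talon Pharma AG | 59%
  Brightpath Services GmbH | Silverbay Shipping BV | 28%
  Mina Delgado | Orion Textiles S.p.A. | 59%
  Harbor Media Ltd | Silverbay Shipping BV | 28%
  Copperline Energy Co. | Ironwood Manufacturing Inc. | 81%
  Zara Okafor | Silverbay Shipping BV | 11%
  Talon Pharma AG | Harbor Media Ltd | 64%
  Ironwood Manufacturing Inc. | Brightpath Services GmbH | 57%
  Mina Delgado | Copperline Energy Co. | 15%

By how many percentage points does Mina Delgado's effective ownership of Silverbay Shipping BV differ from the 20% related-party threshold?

11.822908

Chain via Copperline Energy Co. → Ironwood Manufacturing Inc. → Brightpath Services GmbH (R2): 15% × 81% × 57% × 28% = 1.93914% of Silverbay Shipping BV.
Chain via Orion Textiles S.p.A. → Talon Pharma AG → Harbor Media Ltd (R2): 59% × 59% × 64% × 28% = 6.237952% of Silverbay Shipping BV.
Aggregating (R1): 1.93914% + 6.237952% = 8.177092%.
8.177092% falls short of the 20% threshold by 11.822908 percentage points.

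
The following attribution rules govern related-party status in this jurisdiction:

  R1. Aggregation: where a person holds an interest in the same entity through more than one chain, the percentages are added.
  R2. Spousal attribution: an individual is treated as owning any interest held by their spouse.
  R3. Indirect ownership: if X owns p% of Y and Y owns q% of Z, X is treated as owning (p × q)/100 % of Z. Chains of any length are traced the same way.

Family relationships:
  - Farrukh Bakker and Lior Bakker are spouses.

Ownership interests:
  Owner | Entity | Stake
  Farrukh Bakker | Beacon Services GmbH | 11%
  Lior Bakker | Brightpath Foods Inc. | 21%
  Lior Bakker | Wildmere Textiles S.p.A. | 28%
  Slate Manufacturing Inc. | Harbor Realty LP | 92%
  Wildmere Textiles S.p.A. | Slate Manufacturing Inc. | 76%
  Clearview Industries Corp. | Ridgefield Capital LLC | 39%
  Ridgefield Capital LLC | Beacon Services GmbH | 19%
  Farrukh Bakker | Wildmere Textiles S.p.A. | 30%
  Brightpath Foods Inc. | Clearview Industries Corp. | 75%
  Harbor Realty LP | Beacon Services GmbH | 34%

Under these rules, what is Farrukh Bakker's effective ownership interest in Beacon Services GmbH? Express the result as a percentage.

By spousal attribution (R2), Farrukh Bakker is treated as also owning Lior Bakker's interest in Wildmere Textiles S.p.A, giving 30% + 28% = 58%.
By spousal attribution (R2), Farrukh Bakker is treated as owning Lior Bakker's 21% interest in Brightpath Foods Inc.
Chain via Wildmere Textiles S.p.A. → Slate Manufacturing Inc. → Harbor Realty LP (R3): 58% × 76% × 92% × 34% = 13.788224% of Beacon Services GmbH.
Direct interest in Beacon Services GmbH: 11%.
Chain via Brightpath Foods Inc. → Clearview Industries Corp. → Ridgefield Capital LLC (R3): 21% × 75% × 39% × 19% = 1.167075% of Beacon Services GmbH.
Aggregating (R1): 13.788224% + 11% + 1.167075% = 25.955299%.

25.955299%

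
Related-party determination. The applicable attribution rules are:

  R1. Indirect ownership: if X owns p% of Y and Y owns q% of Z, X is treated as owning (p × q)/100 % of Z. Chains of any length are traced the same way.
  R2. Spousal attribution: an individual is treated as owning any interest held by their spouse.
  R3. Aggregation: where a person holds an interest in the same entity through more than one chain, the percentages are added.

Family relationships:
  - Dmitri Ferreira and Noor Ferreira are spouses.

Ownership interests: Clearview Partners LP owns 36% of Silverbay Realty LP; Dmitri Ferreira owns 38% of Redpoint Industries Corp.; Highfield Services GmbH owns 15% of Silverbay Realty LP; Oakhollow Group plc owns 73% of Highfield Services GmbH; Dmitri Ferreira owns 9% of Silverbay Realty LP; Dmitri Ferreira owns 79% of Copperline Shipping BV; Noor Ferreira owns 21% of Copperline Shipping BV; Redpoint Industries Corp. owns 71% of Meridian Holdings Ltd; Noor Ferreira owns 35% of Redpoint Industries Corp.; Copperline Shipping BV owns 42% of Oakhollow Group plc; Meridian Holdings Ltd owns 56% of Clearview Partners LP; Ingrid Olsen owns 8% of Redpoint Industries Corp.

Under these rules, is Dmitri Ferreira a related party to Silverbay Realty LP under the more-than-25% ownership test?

No

By spousal attribution (R2), Dmitri Ferreira is treated as also owning Noor Ferreira's interest in Redpoint Industries Corp, giving 38% + 35% = 73%.
By spousal attribution (R2), Dmitri Ferreira is treated as also owning Noor Ferreira's interest in Copperline Shipping BV, giving 79% + 21% = 100%.
Chain via Redpoint Industries Corp. → Meridian Holdings Ltd → Clearview Partners LP (R1): 73% × 71% × 56% × 36% = 10.448928% of Silverbay Realty LP.
Chain via Copperline Shipping BV → Oakhollow Group plc → Highfield Services GmbH (R1): 100% × 42% × 73% × 15% = 4.599% of Silverbay Realty LP.
Direct interest in Silverbay Realty LP: 9%.
Aggregating (R3): 10.448928% + 4.599% + 9% = 24.047928%.
24.047928% does not exceed the 25% threshold, so Dmitri is not a related party to Silverbay Realty LP.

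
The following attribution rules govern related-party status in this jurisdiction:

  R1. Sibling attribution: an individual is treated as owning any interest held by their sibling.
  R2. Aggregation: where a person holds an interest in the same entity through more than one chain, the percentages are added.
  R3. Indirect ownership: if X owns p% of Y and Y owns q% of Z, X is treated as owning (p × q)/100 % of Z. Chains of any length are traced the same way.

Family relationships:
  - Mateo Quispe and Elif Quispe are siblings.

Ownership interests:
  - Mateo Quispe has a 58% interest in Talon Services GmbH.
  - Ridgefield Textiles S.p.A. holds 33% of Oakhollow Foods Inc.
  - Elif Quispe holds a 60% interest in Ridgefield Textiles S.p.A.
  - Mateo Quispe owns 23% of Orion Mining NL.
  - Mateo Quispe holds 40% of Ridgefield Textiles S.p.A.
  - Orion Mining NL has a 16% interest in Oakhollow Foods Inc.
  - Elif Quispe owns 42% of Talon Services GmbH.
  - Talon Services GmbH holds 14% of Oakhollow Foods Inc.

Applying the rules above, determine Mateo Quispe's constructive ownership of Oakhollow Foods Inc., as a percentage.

By sibling attribution (R1), Mateo Quispe is treated as also owning Elif Quispe's interest in Talon Services GmbH, giving 58% + 42% = 100%.
By sibling attribution (R1), Mateo Quispe is treated as also owning Elif Quispe's interest in Ridgefield Textiles S.p.A, giving 40% + 60% = 100%.
Chain via Orion Mining NL (R3): 23% × 16% = 3.68% of Oakhollow Foods Inc.
Chain via Talon Services GmbH (R3): 100% × 14% = 14% of Oakhollow Foods Inc.
Chain via Ridgefield Textiles S.p.A. (R3): 100% × 33% = 33% of Oakhollow Foods Inc.
Aggregating (R2): 3.68% + 14% + 33% = 50.68%.

50.68%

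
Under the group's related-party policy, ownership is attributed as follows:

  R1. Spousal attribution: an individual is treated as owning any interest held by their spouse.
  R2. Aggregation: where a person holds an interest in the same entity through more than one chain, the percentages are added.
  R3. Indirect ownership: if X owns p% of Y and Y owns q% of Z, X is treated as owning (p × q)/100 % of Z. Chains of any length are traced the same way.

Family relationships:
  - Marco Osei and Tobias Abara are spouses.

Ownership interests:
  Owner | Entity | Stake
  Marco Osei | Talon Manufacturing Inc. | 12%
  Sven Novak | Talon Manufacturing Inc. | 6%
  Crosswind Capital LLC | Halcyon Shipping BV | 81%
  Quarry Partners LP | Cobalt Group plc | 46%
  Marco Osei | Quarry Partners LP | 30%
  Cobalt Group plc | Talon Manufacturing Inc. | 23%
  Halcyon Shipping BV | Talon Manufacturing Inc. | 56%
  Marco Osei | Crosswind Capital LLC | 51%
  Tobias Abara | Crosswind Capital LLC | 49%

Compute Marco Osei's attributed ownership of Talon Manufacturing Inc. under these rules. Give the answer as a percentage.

60.534%

By spousal attribution (R1), Marco Osei is treated as also owning Tobias Abara's interest in Crosswind Capital LLC, giving 51% + 49% = 100%.
Chain via Crosswind Capital LLC → Halcyon Shipping BV (R3): 100% × 81% × 56% = 45.36% of Talon Manufacturing Inc.
Chain via Quarry Partners LP → Cobalt Group plc (R3): 30% × 46% × 23% = 3.174% of Talon Manufacturing Inc.
Direct interest in Talon Manufacturing Inc: 12%.
Aggregating (R2): 45.36% + 3.174% + 12% = 60.534%.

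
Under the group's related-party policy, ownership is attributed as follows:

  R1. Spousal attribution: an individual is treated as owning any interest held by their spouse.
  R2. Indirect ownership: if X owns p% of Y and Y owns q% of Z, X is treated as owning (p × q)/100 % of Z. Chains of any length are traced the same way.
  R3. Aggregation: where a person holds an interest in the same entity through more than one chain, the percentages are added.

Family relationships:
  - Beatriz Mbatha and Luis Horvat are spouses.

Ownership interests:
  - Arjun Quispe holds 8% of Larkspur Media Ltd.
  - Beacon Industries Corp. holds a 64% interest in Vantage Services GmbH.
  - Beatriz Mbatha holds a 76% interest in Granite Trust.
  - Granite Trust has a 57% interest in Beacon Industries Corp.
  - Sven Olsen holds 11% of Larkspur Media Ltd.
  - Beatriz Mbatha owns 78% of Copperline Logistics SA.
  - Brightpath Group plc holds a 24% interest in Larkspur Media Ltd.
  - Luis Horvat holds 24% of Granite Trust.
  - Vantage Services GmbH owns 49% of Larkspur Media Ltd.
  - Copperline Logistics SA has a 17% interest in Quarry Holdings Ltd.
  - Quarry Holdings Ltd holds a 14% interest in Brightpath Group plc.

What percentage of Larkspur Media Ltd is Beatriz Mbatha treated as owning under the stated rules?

18.320736%

By spousal attribution (R1), Beatriz Mbatha is treated as also owning Luis Horvat's interest in Granite Trust, giving 76% + 24% = 100%.
Chain via Granite Trust → Beacon Industries Corp. → Vantage Services GmbH (R2): 100% × 57% × 64% × 49% = 17.8752% of Larkspur Media Ltd.
Chain via Copperline Logistics SA → Quarry Holdings Ltd → Brightpath Group plc (R2): 78% × 17% × 14% × 24% = 0.445536% of Larkspur Media Ltd.
Aggregating (R3): 17.8752% + 0.445536% = 18.320736%.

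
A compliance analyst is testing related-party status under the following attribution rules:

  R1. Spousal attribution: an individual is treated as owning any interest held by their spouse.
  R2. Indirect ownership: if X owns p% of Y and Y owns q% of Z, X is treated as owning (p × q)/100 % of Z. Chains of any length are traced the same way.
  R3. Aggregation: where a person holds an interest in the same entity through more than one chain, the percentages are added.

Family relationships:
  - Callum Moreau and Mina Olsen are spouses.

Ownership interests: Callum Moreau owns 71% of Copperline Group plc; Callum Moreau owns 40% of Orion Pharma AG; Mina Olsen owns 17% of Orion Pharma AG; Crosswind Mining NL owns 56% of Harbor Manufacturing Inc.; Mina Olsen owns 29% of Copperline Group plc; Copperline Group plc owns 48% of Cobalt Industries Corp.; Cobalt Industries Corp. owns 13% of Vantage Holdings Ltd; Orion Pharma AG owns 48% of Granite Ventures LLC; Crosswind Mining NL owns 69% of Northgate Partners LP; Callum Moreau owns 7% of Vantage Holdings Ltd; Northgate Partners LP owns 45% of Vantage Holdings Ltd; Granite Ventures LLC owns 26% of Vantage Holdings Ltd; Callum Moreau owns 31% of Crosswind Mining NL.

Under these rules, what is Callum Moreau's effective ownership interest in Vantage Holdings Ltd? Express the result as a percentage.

By spousal attribution (R1), Callum Moreau is treated as also owning Mina Olsen's interest in Orion Pharma AG, giving 40% + 17% = 57%.
By spousal attribution (R1), Callum Moreau is treated as also owning Mina Olsen's interest in Copperline Group plc, giving 71% + 29% = 100%.
Chain via Orion Pharma AG → Granite Ventures LLC (R2): 57% × 48% × 26% = 7.1136% of Vantage Holdings Ltd.
Chain via Crosswind Mining NL → Northgate Partners LP (R2): 31% × 69% × 45% = 9.6255% of Vantage Holdings Ltd.
Chain via Copperline Group plc → Cobalt Industries Corp. (R2): 100% × 48% × 13% = 6.24% of Vantage Holdings Ltd.
Direct interest in Vantage Holdings Ltd: 7%.
Aggregating (R3): 7.1136% + 9.6255% + 6.24% + 7% = 29.9791%.

29.9791%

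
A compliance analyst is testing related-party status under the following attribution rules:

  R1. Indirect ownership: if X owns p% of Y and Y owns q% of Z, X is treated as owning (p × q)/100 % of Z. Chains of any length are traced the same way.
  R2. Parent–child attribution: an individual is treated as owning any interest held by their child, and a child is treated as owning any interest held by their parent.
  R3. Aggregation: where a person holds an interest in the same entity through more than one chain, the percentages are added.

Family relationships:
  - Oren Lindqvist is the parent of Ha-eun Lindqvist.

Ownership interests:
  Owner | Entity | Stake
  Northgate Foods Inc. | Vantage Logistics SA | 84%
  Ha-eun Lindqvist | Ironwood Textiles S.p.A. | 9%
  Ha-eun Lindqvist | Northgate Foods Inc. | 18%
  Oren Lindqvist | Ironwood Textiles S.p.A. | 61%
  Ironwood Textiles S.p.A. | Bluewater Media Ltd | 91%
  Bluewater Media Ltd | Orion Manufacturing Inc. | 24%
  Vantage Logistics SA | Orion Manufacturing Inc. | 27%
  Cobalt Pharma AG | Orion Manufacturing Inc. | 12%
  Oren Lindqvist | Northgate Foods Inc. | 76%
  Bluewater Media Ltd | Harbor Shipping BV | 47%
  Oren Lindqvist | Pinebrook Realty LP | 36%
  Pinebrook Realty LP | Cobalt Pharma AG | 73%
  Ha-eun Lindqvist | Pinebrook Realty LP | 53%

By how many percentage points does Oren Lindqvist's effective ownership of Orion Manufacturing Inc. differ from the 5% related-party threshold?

By parent–child attribution (R2), Oren Lindqvist is treated as also owning Ha-eun Lindqvist's interest in Northgate Foods Inc, giving 76% + 18% = 94%.
By parent–child attribution (R2), Oren Lindqvist is treated as also owning Ha-eun Lindqvist's interest in Ironwood Textiles S.p.A, giving 61% + 9% = 70%.
By parent–child attribution (R2), Oren Lindqvist is treated as also owning Ha-eun Lindqvist's interest in Pinebrook Realty LP, giving 36% + 53% = 89%.
Chain via Northgate Foods Inc. → Vantage Logistics SA (R1): 94% × 84% × 27% = 21.3192% of Orion Manufacturing Inc.
Chain via Ironwood Textiles S.p.A. → Bluewater Media Ltd (R1): 70% × 91% × 24% = 15.288% of Orion Manufacturing Inc.
Chain via Pinebrook Realty LP → Cobalt Pharma AG (R1): 89% × 73% × 12% = 7.7964% of Orion Manufacturing Inc.
Aggregating (R3): 21.3192% + 15.288% + 7.7964% = 44.4036%.
44.4036% exceeds the 5% threshold by 39.4036 percentage points.

39.4036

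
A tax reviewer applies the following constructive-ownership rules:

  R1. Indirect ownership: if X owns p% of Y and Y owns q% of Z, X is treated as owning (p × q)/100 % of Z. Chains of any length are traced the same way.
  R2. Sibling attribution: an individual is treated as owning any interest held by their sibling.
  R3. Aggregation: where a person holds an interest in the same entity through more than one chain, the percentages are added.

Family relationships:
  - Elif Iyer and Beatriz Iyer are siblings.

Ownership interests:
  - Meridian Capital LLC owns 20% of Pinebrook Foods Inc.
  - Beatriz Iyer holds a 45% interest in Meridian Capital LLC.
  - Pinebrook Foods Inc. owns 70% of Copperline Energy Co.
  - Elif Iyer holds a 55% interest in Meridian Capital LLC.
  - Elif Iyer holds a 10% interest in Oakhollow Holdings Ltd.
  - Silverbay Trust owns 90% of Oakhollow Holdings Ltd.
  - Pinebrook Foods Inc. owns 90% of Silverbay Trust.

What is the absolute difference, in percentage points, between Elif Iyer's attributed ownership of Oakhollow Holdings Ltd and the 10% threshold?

16.2

By sibling attribution (R2), Elif Iyer is treated as also owning Beatriz Iyer's interest in Meridian Capital LLC, giving 55% + 45% = 100%.
Chain via Meridian Capital LLC → Pinebrook Foods Inc. → Silverbay Trust (R1): 100% × 20% × 90% × 90% = 16.2% of Oakhollow Holdings Ltd.
Direct interest in Oakhollow Holdings Ltd: 10%.
Aggregating (R3): 16.2% + 10% = 26.2%.
26.2% exceeds the 10% threshold by 16.2 percentage points.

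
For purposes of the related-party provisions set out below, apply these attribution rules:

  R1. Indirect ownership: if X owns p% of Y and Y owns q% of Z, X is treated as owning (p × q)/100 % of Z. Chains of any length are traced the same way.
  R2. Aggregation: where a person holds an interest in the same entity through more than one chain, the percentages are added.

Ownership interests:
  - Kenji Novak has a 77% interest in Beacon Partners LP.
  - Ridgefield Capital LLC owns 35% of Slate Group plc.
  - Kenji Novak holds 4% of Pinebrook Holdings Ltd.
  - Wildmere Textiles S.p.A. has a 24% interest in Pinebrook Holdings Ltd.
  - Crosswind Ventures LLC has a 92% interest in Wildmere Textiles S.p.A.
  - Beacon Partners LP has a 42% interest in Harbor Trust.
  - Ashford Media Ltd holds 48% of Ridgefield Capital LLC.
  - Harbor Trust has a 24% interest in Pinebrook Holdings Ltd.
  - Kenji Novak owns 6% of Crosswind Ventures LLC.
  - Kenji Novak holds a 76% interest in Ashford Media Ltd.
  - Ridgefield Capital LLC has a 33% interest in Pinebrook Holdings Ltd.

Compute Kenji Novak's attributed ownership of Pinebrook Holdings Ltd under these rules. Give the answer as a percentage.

Chain via Beacon Partners LP → Harbor Trust (R1): 77% × 42% × 24% = 7.7616% of Pinebrook Holdings Ltd.
Chain via Crosswind Ventures LLC → Wildmere Textiles S.p.A. (R1): 6% × 92% × 24% = 1.3248% of Pinebrook Holdings Ltd.
Chain via Ashford Media Ltd → Ridgefield Capital LLC (R1): 76% × 48% × 33% = 12.0384% of Pinebrook Holdings Ltd.
Direct interest in Pinebrook Holdings Ltd: 4%.
Aggregating (R2): 7.7616% + 1.3248% + 12.0384% + 4% = 25.1248%.

25.1248%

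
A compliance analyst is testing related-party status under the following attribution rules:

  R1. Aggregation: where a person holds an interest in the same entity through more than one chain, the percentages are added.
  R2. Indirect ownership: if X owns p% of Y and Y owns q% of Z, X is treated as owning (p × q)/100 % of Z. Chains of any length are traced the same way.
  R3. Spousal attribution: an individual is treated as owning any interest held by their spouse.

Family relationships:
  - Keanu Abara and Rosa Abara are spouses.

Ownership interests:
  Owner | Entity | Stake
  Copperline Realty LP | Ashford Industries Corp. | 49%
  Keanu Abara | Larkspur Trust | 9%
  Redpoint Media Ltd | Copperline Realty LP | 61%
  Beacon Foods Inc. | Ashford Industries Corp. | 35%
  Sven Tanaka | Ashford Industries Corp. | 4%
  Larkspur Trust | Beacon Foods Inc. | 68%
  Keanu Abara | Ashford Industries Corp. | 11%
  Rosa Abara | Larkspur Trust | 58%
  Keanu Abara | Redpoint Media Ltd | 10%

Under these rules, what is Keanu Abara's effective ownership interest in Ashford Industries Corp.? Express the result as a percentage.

By spousal attribution (R3), Keanu Abara is treated as also owning Rosa Abara's interest in Larkspur Trust, giving 9% + 58% = 67%.
Chain via Redpoint Media Ltd → Copperline Realty LP (R2): 10% × 61% × 49% = 2.989% of Ashford Industries Corp.
Chain via Larkspur Trust → Beacon Foods Inc. (R2): 67% × 68% × 35% = 15.946% of Ashford Industries Corp.
Direct interest in Ashford Industries Corp: 11%.
Aggregating (R1): 2.989% + 15.946% + 11% = 29.935%.

29.935%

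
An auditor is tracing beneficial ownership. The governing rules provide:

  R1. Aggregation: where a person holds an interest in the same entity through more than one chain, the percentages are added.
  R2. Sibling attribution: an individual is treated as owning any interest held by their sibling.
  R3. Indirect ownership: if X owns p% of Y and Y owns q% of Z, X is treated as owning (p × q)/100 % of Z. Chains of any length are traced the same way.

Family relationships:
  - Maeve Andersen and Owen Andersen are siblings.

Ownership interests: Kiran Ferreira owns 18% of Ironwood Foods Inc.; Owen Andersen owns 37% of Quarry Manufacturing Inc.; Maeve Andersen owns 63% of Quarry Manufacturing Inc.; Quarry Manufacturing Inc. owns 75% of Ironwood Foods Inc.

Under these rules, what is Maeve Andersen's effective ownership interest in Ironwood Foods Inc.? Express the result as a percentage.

75%

By sibling attribution (R2), Maeve Andersen is treated as also owning Owen Andersen's interest in Quarry Manufacturing Inc, giving 63% + 37% = 100%.
Chain via Quarry Manufacturing Inc. (R3): 100% × 75% = 75% of Ironwood Foods Inc.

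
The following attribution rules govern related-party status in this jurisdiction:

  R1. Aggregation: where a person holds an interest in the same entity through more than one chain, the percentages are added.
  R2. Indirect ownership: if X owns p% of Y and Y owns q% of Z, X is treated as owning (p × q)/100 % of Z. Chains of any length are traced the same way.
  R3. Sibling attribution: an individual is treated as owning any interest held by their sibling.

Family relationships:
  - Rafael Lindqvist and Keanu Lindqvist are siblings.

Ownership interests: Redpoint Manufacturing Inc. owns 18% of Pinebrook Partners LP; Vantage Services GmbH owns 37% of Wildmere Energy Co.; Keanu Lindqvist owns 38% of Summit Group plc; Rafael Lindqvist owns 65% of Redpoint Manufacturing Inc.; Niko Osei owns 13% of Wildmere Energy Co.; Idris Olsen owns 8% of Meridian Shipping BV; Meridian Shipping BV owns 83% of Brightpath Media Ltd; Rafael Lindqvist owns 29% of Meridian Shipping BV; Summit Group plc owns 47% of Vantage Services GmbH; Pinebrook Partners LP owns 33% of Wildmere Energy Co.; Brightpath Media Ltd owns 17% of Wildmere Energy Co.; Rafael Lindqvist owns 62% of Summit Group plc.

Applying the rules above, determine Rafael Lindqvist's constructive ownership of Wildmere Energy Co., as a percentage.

By sibling attribution (R3), Rafael Lindqvist is treated as also owning Keanu Lindqvist's interest in Summit Group plc, giving 62% + 38% = 100%.
Chain via Summit Group plc → Vantage Services GmbH (R2): 100% × 47% × 37% = 17.39% of Wildmere Energy Co.
Chain via Redpoint Manufacturing Inc. → Pinebrook Partners LP (R2): 65% × 18% × 33% = 3.861% of Wildmere Energy Co.
Chain via Meridian Shipping BV → Brightpath Media Ltd (R2): 29% × 83% × 17% = 4.0919% of Wildmere Energy Co.
Aggregating (R1): 17.39% + 3.861% + 4.0919% = 25.3429%.

25.3429%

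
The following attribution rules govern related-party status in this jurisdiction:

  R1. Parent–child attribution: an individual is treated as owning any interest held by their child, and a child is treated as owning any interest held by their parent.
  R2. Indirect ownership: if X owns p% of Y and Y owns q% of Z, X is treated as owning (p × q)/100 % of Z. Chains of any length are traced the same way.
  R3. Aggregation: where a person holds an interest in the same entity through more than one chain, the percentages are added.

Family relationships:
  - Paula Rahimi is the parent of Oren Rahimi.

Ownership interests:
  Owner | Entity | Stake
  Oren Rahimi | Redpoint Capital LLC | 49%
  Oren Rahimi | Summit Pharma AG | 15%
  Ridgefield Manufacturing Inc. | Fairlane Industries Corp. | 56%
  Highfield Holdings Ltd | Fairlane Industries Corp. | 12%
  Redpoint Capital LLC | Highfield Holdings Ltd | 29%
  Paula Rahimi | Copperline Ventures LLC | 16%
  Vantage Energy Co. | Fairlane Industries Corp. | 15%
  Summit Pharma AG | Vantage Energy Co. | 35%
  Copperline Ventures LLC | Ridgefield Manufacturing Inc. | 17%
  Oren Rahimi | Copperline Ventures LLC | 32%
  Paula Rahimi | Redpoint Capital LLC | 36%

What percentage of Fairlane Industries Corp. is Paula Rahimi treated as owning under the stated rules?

8.3151%

By parent–child attribution (R1), Paula Rahimi is treated as also owning Oren Rahimi's interest in Redpoint Capital LLC, giving 36% + 49% = 85%.
By parent–child attribution (R1), Paula Rahimi is treated as also owning Oren Rahimi's interest in Copperline Ventures LLC, giving 16% + 32% = 48%.
By parent–child attribution (R1), Paula Rahimi is treated as owning Oren Rahimi's 15% interest in Summit Pharma AG.
Chain via Redpoint Capital LLC → Highfield Holdings Ltd (R2): 85% × 29% × 12% = 2.958% of Fairlane Industries Corp.
Chain via Copperline Ventures LLC → Ridgefield Manufacturing Inc. (R2): 48% × 17% × 56% = 4.5696% of Fairlane Industries Corp.
Chain via Summit Pharma AG → Vantage Energy Co. (R2): 15% × 35% × 15% = 0.7875% of Fairlane Industries Corp.
Aggregating (R3): 2.958% + 4.5696% + 0.7875% = 8.3151%.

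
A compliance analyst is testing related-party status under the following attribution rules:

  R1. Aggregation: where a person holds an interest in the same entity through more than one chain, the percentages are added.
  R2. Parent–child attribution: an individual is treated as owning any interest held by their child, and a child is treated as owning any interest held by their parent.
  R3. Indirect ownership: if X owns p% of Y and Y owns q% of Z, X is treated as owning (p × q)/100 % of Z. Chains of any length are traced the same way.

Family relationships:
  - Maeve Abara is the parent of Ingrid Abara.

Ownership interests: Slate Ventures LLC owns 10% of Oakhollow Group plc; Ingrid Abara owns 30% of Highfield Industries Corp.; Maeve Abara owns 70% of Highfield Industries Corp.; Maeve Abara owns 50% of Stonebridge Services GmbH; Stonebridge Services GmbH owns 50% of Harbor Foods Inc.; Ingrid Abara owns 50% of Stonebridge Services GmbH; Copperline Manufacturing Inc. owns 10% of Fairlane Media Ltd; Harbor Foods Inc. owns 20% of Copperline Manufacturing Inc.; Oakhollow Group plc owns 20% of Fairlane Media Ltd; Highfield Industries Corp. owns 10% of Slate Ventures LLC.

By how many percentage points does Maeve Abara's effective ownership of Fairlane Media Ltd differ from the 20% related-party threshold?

18.8

By parent–child attribution (R2), Maeve Abara is treated as also owning Ingrid Abara's interest in Highfield Industries Corp, giving 70% + 30% = 100%.
By parent–child attribution (R2), Maeve Abara is treated as also owning Ingrid Abara's interest in Stonebridge Services GmbH, giving 50% + 50% = 100%.
Chain via Highfield Industries Corp. → Slate Ventures LLC → Oakhollow Group plc (R3): 100% × 10% × 10% × 20% = 0.2% of Fairlane Media Ltd.
Chain via Stonebridge Services GmbH → Harbor Foods Inc. → Copperline Manufacturing Inc. (R3): 100% × 50% × 20% × 10% = 1% of Fairlane Media Ltd.
Aggregating (R1): 0.2% + 1% = 1.2%.
1.2% falls short of the 20% threshold by 18.8 percentage points.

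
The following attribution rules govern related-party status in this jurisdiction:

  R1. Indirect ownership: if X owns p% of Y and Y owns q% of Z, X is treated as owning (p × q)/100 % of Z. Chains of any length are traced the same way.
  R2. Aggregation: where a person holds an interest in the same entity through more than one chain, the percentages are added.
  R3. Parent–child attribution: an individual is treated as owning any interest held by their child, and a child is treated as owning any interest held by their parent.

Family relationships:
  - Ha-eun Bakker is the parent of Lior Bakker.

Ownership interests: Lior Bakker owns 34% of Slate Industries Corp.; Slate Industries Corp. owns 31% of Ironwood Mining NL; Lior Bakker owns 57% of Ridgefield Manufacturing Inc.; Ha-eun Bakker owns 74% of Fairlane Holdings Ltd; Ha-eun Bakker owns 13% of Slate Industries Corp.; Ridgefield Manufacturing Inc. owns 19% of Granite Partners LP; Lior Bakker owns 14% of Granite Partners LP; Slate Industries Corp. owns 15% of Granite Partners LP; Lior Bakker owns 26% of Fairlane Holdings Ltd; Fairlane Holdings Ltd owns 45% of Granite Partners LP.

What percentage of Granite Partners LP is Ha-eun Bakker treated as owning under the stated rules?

76.88%

By parent–child attribution (R3), Ha-eun Bakker is treated as also owning Lior Bakker's interest in Fairlane Holdings Ltd, giving 74% + 26% = 100%.
By parent–child attribution (R3), Ha-eun Bakker is treated as also owning Lior Bakker's interest in Slate Industries Corp, giving 13% + 34% = 47%.
By parent–child attribution (R3), Ha-eun Bakker is treated as owning Lior Bakker's 57% interest in Ridgefield Manufacturing Inc.
By parent–child attribution (R3), Ha-eun Bakker is treated as owning Lior Bakker's 14% interest in Granite Partners LP.
Chain via Fairlane Holdings Ltd (R1): 100% × 45% = 45% of Granite Partners LP.
Chain via Slate Industries Corp. (R1): 47% × 15% = 7.05% of Granite Partners LP.
Chain via Ridgefield Manufacturing Inc. (R1): 57% × 19% = 10.83% of Granite Partners LP.
Direct interest in Granite Partners LP: 14%.
Aggregating (R2): 45% + 7.05% + 10.83% + 14% = 76.88%.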